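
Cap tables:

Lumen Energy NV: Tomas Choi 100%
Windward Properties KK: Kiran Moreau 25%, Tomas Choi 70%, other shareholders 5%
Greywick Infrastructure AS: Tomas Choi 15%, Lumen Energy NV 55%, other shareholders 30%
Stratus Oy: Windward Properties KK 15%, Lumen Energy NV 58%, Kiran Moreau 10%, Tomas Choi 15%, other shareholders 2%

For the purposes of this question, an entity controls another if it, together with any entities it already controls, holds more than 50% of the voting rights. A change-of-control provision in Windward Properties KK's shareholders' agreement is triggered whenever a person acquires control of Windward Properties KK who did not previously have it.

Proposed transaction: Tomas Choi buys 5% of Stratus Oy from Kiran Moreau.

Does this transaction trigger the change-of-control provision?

No

The purchase adds only to Tomas's holdings (Kiran's stake shrinks), so Tomas is the only person who could newly come to control Windward.
Tomas holds 70% of Windward, so Tomas controls Windward.
So Tomas already controls Windward before the transaction.
After the purchase, Tomas's direct stake in Stratus rises to 15% + 5% = 20%, and Kiran's stake falls to 5%.
Tomas controlled Windward already, so this is not a new person acquiring control; every other person's position is unchanged or reduced.
No new person acquires control, so the clause is not triggered.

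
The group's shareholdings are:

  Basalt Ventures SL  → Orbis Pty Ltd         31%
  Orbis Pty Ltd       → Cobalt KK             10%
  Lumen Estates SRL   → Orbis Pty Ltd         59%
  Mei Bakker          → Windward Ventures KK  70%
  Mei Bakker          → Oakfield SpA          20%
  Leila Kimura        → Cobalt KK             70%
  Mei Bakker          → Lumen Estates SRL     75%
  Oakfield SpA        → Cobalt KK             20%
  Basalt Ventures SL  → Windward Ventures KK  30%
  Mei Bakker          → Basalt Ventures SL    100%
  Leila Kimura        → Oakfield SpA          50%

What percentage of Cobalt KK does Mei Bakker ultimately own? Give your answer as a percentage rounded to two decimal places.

11.53%

Mei reaches Cobalt along 3 paths.
Via Oakfield: 20% × 20% = 4%.
Via Lumen → Orbis: 75% × 59% × 10% = 4.425%.
Via Basalt → Orbis: 100% × 31% × 10% = 3.1%.
Total: 4% + 4.425% + 3.1% = 11.525%.
Rounded: 11.53%.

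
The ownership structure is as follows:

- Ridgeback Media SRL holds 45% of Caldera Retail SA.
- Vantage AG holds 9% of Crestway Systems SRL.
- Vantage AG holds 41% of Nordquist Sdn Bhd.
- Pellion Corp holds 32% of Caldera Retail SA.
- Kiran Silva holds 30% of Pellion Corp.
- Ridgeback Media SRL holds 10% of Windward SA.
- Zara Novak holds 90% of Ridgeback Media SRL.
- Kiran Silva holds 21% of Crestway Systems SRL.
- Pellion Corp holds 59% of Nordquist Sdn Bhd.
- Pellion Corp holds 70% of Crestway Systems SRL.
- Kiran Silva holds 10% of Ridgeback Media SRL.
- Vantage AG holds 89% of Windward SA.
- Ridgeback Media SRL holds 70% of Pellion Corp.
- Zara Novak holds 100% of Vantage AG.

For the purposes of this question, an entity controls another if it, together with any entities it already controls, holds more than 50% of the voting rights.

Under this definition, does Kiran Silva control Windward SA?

Kiran's largest direct stake is 30% in Pellion, which does not meet the threshold, so Kiran controls no company.
Neither Kiran nor any entity Kiran controls holds any voting interest in Windward.
So Kiran does not control Windward.

No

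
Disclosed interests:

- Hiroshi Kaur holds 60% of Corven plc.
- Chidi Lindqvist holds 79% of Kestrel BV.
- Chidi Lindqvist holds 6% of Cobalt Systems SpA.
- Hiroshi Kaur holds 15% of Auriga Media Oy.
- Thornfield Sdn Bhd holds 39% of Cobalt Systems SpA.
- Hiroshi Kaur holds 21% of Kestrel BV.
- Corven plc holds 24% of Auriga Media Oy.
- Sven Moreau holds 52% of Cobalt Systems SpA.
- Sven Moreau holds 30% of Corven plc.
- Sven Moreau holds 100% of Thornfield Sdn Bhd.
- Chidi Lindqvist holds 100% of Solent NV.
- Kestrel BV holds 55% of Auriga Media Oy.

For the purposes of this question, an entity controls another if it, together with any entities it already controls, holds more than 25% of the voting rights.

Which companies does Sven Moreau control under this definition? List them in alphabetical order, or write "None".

Cobalt Systems SpA, Corven plc, Thornfield Sdn Bhd

Sven holds 100% of Thornfield, so Sven controls Thornfield.
Sven holds 30% of Corven, so Sven controls Corven.
Thornfield and Sven together hold 39% + 52% = 91% of Cobalt, so Sven controls Cobalt.
No other company's threshold is met.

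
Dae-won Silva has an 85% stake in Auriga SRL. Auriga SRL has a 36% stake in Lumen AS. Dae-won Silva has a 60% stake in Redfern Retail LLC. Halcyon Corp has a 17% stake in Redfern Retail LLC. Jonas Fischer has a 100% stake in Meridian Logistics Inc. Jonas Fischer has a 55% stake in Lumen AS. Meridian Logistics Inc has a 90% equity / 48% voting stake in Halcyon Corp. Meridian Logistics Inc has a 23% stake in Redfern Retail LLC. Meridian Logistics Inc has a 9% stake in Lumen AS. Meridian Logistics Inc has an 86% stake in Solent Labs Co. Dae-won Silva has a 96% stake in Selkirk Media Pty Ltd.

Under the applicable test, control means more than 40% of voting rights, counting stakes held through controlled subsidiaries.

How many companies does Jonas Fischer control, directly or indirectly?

Jonas holds 100% of Meridian, so Jonas controls Meridian.
Meridian holds 86% of Solent, so Jonas controls Solent.
Meridian and Jonas together hold 9% + 55% = 64% of Lumen, so Jonas controls Lumen.
Meridian holds 48% of Halcyon, so Jonas controls Halcyon.
No other company's threshold is met.
Jonas controls 4 companies.

4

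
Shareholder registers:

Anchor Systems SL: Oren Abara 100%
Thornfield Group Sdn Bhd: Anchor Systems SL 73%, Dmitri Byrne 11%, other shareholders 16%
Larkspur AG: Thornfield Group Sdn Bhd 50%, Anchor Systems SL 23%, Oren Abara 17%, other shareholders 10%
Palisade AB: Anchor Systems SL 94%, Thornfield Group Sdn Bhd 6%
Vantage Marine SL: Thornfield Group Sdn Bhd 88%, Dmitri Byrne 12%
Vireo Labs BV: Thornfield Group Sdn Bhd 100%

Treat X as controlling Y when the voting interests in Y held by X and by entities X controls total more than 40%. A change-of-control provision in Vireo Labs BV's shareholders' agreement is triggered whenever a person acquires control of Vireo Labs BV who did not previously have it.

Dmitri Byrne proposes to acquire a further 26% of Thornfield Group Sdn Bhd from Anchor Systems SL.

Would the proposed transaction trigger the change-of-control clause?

The purchase adds only to Dmitri's holdings (Anchor's stake shrinks), so Dmitri is the only person who could newly come to control Vireo.
Dmitri's largest direct stake is 12% in Vantage, which does not meet the threshold, so Dmitri controls no company.
Neither Dmitri nor any entity Dmitri controls holds any voting interest in Vireo.
So before the transaction, Dmitri does not control Vireo.
After the purchase, Dmitri's direct stake in Thornfield rises to 11% + 26% = 37%, and Anchor's stake falls to 47%.
Dmitri's side now holds 37% of Thornfield, not > 40%, so Dmitri still does not control Thornfield.
After the transaction, neither Dmitri nor any entity Dmitri controls holds a voting interest in Vireo, so Dmitri still does not control it.
No new person acquires control, so the clause is not triggered.

No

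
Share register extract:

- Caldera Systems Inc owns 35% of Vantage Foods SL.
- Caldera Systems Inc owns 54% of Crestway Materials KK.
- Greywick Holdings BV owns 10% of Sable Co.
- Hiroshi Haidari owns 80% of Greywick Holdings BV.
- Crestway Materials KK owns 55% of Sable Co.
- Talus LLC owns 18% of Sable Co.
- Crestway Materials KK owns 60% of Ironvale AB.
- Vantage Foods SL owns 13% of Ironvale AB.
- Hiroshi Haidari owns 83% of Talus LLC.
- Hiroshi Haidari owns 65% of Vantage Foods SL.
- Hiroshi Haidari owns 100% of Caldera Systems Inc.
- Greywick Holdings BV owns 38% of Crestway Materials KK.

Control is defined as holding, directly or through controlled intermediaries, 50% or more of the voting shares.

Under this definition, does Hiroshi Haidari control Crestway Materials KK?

Hiroshi holds 100% of Caldera, so Hiroshi controls Caldera.
Hiroshi holds 80% of Greywick, so Hiroshi controls Greywick.
Caldera and Greywick together hold 54% + 38% = 92% of Crestway, so Hiroshi controls Crestway.

Yes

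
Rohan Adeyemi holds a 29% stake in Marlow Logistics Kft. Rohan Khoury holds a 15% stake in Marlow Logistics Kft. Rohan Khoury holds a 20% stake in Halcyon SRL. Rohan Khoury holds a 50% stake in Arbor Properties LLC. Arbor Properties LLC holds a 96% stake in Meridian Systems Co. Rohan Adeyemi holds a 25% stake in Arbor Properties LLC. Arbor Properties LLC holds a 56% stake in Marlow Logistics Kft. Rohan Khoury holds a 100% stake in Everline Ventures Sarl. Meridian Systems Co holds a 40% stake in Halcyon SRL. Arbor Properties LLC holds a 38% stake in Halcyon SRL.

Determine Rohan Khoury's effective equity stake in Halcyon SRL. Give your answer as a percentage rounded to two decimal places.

58.20%

Rohan Khoury reaches Halcyon along 3 paths.
Via Arbor: 50% × 38% = 19%.
Via Arbor → Meridian: 50% × 96% × 40% = 19.2%.
Direct stake: 20% = 20%.
Total: 19% + 19.2% + 20% = 58.2%.
Rounded: 58.20%.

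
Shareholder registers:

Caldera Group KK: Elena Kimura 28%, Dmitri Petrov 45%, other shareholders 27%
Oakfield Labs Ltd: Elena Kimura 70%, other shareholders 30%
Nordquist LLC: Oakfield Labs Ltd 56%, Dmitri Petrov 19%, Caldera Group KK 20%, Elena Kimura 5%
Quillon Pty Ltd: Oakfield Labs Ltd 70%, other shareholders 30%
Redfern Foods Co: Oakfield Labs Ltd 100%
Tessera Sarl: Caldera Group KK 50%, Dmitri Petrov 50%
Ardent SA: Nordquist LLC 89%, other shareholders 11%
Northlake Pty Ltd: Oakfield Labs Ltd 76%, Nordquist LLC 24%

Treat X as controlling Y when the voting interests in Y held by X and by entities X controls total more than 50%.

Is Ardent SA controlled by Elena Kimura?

Yes

Elena holds 70% of Oakfield, so Elena controls Oakfield.
Oakfield and Elena together hold 56% + 5% = 61% of Nordquist, so Elena controls Nordquist.
Nordquist holds 89% of Ardent, so Elena controls Ardent.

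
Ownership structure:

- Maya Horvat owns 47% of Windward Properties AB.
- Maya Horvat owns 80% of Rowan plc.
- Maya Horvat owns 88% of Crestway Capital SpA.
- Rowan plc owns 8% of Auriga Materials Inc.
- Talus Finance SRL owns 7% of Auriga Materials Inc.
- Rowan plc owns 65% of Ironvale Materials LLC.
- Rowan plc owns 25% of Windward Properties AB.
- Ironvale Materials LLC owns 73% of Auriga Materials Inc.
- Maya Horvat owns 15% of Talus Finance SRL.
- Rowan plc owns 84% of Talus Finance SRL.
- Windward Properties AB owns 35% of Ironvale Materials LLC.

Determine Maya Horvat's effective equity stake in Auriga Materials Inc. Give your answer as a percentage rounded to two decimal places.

67.23%

Maya reaches Auriga along 6 paths.
Via Rowan → Talus: 80% × 84% × 7% = 4.704%.
Via Talus: 15% × 7% = 1.05%.
Via Windward → Ironvale: 47% × 35% × 73% = 12.0085%.
Via Rowan → Windward → Ironvale: 80% × 25% × 35% × 73% = 5.11%.
Via Rowan → Ironvale: 80% × 65% × 73% = 37.96%.
Via Rowan: 80% × 8% = 6.4%.
Total: 4.704% + 1.05% + 12.0085% + 5.11% + 37.96% + 6.4% = 67.2325%.
Rounded: 67.23%.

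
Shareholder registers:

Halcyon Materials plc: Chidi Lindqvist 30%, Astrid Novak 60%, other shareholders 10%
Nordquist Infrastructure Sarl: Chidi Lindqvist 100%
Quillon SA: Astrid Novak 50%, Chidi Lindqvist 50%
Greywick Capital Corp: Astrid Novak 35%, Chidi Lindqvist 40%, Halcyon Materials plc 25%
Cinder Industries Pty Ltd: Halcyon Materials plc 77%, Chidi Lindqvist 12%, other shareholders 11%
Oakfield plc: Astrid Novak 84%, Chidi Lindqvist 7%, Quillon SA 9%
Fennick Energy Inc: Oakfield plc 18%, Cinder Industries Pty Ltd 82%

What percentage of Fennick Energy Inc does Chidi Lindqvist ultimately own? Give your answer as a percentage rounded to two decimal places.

30.85%

Chidi reaches Fennick along 4 paths.
Via Oakfield: 7% × 18% = 1.26%.
Via Quillon → Oakfield: 50% × 9% × 18% = 0.81%.
Via Halcyon → Cinder: 30% × 77% × 82% = 18.942%.
Via Cinder: 12% × 82% = 9.84%.
Total: 1.26% + 0.81% + 18.942% + 9.84% = 30.852%.
Rounded: 30.85%.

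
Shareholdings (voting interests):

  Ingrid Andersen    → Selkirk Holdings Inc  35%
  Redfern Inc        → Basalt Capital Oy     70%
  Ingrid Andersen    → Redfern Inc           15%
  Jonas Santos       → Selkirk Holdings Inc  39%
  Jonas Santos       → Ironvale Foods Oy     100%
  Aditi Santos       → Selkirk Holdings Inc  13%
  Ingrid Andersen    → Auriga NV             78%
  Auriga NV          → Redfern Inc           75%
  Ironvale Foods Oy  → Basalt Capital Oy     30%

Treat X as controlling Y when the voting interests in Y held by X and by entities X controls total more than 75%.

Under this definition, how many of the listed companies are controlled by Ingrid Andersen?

Ingrid holds 78% of Auriga, so Ingrid controls Auriga.
Auriga and Ingrid together hold 75% + 15% = 90% of Redfern, so Ingrid controls Redfern.
No other company's threshold is met.
Ingrid controls 2 companies.

2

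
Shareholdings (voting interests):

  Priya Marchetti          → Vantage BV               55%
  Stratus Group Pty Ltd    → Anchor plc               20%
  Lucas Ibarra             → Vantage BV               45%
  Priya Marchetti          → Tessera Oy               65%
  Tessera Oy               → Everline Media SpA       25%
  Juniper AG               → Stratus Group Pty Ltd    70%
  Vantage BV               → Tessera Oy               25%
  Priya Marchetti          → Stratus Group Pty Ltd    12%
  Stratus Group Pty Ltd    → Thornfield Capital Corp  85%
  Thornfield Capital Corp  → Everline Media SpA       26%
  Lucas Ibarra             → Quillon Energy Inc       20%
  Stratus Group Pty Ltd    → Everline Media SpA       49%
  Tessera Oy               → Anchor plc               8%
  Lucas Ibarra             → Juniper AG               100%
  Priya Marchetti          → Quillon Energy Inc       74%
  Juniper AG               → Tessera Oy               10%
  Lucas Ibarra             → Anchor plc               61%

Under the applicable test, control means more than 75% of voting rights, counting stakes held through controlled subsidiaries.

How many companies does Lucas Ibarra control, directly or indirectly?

Lucas holds 100% of Juniper, so Lucas controls Juniper.
No other company's threshold is met.
Lucas controls 1 company.

1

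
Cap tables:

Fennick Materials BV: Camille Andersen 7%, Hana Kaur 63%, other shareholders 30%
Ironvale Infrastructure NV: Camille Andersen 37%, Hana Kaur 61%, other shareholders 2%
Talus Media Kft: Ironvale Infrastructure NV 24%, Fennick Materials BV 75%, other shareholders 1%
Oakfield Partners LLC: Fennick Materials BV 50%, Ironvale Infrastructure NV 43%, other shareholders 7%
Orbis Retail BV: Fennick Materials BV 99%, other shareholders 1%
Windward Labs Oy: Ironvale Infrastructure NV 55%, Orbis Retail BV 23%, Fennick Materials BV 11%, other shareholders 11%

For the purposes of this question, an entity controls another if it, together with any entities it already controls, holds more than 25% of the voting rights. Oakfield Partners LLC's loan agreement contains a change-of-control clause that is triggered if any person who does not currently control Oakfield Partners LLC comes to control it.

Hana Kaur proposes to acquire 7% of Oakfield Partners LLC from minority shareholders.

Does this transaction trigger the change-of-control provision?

The purchase changes only Hana's holdings, so Hana is the only person who could newly come to control Oakfield.
Hana holds 63% of Fennick, so Hana controls Fennick.
Hana holds 61% of Ironvale, so Hana controls Ironvale.
Fennick and Ironvale together hold 50% + 43% = 93% of Oakfield, so Hana controls Oakfield.
So Hana already controls Oakfield before the transaction.
After the purchase, Hana holds 7% of Oakfield directly.
Hana controlled Oakfield already, so this is not a new person acquiring control; every other person's position is unchanged or reduced.
No new person acquires control, so the clause is not triggered.

No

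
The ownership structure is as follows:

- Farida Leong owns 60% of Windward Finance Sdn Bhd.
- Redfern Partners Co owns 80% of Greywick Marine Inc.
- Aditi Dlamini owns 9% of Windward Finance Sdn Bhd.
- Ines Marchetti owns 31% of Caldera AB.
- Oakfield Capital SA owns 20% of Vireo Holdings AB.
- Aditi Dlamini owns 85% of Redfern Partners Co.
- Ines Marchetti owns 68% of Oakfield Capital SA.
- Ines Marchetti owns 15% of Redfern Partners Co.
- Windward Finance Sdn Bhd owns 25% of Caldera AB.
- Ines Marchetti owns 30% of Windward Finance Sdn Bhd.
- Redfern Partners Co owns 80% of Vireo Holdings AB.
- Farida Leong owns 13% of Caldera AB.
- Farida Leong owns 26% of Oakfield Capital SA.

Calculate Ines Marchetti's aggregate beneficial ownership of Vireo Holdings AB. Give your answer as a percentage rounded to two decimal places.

25.60%

Ines reaches Vireo along 2 paths.
Via Redfern: 15% × 80% = 12%.
Via Oakfield: 68% × 20% = 13.6%.
Total: 12% + 13.6% = 25.6%.
Rounded: 25.60%.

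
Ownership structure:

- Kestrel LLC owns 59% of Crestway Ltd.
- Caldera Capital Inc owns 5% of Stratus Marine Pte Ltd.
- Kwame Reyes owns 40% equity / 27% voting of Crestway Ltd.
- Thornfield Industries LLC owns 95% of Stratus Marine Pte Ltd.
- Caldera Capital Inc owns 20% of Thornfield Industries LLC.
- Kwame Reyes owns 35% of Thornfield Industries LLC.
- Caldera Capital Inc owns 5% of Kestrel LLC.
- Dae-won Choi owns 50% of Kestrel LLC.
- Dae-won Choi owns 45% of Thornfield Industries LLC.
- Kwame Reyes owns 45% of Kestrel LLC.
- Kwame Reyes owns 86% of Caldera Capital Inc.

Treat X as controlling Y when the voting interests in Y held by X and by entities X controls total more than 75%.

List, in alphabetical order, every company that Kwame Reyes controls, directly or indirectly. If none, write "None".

Caldera Capital Inc

Kwame holds 86% of Caldera, so Kwame controls Caldera.
No other company's threshold is met.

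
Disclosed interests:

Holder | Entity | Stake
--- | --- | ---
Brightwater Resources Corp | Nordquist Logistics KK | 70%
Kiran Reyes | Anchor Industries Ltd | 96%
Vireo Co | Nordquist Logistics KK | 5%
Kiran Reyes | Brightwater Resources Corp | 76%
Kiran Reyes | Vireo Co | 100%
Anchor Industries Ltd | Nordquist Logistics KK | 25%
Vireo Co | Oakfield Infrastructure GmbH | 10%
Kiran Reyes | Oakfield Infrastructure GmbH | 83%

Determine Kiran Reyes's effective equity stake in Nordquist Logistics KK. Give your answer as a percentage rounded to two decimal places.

Kiran reaches Nordquist along 3 paths.
Via Anchor: 96% × 25% = 24%.
Via Vireo: 100% × 5% = 5%.
Via Brightwater: 76% × 70% = 53.2%.
Total: 24% + 5% + 53.2% = 82.2%.
Rounded: 82.20%.

82.20%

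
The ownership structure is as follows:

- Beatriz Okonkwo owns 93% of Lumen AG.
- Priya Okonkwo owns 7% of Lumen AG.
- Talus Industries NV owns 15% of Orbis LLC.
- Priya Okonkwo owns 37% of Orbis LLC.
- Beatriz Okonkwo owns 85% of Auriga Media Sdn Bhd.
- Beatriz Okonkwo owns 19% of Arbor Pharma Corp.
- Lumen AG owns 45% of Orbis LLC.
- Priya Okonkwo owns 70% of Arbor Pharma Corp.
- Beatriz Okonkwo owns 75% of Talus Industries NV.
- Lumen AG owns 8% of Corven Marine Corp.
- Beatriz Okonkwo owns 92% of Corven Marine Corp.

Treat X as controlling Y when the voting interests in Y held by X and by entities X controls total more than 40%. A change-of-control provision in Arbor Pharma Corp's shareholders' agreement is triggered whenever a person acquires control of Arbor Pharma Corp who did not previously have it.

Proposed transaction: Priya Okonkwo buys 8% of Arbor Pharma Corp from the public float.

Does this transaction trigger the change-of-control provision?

The purchase changes only Priya's holdings, so Priya is the only person who could newly come to control Arbor.
Priya holds 70% of Arbor, so Priya controls Arbor.
So Priya already controls Arbor before the transaction.
After the purchase, Priya's direct stake in Arbor rises to 70% + 8% = 78%.
Priya controlled Arbor already, so this is not a new person acquiring control; every other person's position is unchanged or reduced.
No new person acquires control, so the clause is not triggered.

No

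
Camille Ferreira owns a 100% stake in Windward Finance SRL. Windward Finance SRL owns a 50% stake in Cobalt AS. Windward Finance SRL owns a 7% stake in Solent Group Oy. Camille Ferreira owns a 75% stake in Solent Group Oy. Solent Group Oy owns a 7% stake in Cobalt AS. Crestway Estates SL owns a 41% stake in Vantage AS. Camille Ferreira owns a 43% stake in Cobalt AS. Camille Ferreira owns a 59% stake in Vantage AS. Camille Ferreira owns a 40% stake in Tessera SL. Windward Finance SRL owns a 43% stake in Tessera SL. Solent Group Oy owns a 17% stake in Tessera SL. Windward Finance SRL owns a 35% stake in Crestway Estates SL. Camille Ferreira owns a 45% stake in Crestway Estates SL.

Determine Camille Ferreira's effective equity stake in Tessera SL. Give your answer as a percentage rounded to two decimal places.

Camille reaches Tessera along 4 paths.
Via Windward: 100% × 43% = 43%.
Via Windward → Solent: 100% × 7% × 17% = 1.19%.
Via Solent: 75% × 17% = 12.75%.
Direct stake: 40% = 40%.
Total: 43% + 1.19% + 12.75% + 40% = 96.94%.

96.94%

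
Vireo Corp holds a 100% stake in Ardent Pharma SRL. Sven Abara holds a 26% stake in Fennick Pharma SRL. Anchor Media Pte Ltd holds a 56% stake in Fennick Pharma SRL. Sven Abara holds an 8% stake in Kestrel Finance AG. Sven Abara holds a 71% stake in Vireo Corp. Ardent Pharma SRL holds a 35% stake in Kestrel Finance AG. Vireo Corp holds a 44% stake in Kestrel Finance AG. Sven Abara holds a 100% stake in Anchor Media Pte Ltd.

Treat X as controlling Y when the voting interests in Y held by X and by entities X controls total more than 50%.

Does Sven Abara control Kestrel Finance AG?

Yes

Sven holds 71% of Vireo, so Sven controls Vireo.
Vireo holds 100% of Ardent, so Sven controls Ardent.
Ardent and Vireo and Sven together hold 35% + 44% + 8% = 87% of Kestrel, so Sven controls Kestrel.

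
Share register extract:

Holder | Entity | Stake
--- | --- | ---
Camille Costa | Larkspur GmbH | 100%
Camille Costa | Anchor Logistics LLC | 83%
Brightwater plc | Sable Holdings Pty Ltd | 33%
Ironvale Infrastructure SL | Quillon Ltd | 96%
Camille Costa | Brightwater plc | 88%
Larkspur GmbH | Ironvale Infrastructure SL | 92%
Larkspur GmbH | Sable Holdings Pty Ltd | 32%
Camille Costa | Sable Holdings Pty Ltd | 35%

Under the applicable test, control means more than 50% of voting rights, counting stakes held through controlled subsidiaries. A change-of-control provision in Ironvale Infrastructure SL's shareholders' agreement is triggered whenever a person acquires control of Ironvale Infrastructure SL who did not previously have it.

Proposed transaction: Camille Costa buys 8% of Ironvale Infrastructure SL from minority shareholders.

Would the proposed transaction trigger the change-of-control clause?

The purchase changes only Camille's holdings, so Camille is the only person who could newly come to control Ironvale.
Camille holds 100% of Larkspur, so Camille controls Larkspur.
Larkspur holds 92% of Ironvale, so Camille controls Ironvale.
So Camille already controls Ironvale before the transaction.
After the purchase, Camille holds 8% of Ironvale directly.
Camille controlled Ironvale already, so this is not a new person acquiring control; every other person's position is unchanged or reduced.
No new person acquires control, so the clause is not triggered.

No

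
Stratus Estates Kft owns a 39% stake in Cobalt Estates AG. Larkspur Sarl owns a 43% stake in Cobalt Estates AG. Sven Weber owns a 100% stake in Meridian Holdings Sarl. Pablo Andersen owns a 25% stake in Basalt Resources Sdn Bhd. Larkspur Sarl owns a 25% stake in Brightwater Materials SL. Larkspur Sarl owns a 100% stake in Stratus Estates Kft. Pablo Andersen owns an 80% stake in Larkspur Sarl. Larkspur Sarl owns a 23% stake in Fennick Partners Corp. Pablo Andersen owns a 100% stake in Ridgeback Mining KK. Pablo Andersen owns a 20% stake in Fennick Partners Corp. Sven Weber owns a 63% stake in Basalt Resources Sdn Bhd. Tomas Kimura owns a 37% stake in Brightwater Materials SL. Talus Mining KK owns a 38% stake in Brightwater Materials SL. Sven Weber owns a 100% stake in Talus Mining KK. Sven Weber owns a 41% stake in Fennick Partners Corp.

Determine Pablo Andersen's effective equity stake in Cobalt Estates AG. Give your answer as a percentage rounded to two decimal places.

65.60%

Pablo reaches Cobalt along 2 paths.
Via Larkspur: 80% × 43% = 34.4%.
Via Larkspur → Stratus: 80% × 100% × 39% = 31.2%.
Total: 34.4% + 31.2% = 65.6%.
Rounded: 65.60%.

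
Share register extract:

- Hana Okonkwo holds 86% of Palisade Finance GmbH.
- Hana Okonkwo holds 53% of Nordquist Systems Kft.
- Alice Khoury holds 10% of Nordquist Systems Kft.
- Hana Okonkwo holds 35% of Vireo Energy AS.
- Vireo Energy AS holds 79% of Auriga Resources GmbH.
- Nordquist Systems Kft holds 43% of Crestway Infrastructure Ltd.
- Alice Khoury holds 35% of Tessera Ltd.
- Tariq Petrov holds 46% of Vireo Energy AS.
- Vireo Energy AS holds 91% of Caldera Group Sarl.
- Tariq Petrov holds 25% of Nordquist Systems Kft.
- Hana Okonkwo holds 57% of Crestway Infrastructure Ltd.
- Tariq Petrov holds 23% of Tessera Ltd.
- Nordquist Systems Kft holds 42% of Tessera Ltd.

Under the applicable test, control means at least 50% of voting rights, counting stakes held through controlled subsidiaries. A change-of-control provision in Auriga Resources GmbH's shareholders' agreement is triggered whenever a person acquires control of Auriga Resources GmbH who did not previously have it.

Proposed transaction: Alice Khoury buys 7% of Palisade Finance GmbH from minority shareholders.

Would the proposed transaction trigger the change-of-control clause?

No

The purchase changes only Alice's holdings, so Alice is the only person who could newly come to control Auriga.
Alice's largest direct stake is 35% in Tessera, which does not meet the threshold, so Alice controls no company.
Neither Alice nor any entity Alice controls holds any voting interest in Auriga.
So before the transaction, Alice does not control Auriga.
After the purchase, Alice holds 7% of Palisade directly.
Alice's side now holds 7% of Palisade, not ≥ 50%, so Alice still does not control Palisade.
After the transaction, neither Alice nor any entity Alice controls holds a voting interest in Auriga, so Alice still does not control it.
No new person acquires control, so the clause is not triggered.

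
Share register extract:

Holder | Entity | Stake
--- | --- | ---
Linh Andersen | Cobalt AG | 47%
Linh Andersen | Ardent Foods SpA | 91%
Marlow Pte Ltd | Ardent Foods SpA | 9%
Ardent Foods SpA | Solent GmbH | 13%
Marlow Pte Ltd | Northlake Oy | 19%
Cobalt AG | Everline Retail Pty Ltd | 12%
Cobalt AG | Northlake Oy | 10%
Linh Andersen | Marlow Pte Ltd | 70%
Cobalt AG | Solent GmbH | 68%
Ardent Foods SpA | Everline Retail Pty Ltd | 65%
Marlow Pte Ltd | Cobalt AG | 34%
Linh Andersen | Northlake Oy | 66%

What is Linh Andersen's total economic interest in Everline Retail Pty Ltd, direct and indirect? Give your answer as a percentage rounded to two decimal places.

Linh reaches Everline along 4 paths.
Via Marlow → Cobalt: 70% × 34% × 12% = 2.856%.
Via Cobalt: 47% × 12% = 5.64%.
Via Marlow → Ardent: 70% × 9% × 65% = 4.095%.
Via Ardent: 91% × 65% = 59.15%.
Total: 2.856% + 5.64% + 4.095% + 59.15% = 71.741%.
Rounded: 71.74%.

71.74%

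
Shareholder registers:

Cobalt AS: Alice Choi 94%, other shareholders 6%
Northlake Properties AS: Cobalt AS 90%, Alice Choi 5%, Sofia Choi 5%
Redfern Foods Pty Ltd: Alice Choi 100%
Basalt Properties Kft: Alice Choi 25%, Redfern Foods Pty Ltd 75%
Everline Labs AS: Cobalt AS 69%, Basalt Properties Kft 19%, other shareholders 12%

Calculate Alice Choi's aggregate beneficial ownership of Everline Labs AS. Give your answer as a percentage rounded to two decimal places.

Alice reaches Everline along 3 paths.
Via Cobalt: 94% × 69% = 64.86%.
Via Basalt: 25% × 19% = 4.75%.
Via Redfern → Basalt: 100% × 75% × 19% = 14.25%.
Total: 64.86% + 4.75% + 14.25% = 83.86%.

83.86%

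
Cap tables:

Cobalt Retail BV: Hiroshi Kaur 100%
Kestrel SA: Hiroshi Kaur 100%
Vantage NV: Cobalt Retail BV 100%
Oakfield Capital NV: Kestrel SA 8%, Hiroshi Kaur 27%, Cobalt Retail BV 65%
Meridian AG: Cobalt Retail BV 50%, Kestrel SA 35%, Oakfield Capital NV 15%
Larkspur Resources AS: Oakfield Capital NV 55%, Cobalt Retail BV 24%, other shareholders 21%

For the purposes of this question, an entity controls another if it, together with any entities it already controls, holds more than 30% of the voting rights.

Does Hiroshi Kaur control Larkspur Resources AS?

Hiroshi holds 100% of Cobalt, so Hiroshi controls Cobalt.
Hiroshi holds 100% of Kestrel, so Hiroshi controls Kestrel.
Kestrel and Hiroshi and Cobalt together hold 8% + 27% + 65% = 100% of Oakfield, so Hiroshi controls Oakfield.
Oakfield and Cobalt together hold 55% + 24% = 79% of Larkspur, so Hiroshi controls Larkspur.

Yes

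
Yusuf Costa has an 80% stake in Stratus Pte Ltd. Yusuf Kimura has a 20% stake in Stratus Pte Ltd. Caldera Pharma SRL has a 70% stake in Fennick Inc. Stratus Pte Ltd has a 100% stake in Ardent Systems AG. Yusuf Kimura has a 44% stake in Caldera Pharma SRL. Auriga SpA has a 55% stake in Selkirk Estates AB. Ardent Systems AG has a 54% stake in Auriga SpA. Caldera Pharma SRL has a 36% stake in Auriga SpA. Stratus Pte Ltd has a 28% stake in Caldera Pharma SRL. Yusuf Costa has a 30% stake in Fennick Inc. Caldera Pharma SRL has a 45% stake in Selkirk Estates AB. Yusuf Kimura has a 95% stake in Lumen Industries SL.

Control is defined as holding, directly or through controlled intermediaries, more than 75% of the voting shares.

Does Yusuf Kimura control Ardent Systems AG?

No

Yusuf Kimura holds 95% of Lumen, so Yusuf Kimura controls Lumen.
Neither Yusuf Kimura nor any entity Yusuf Kimura controls holds any voting interest in Ardent.
So Yusuf Kimura does not control Ardent.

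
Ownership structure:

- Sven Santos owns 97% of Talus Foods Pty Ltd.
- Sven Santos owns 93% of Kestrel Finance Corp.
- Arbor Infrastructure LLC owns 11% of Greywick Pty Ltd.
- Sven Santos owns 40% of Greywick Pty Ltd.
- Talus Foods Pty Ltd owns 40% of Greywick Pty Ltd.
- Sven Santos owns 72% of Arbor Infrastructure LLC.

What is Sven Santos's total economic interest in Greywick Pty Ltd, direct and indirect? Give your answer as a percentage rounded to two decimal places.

86.72%

Sven reaches Greywick along 3 paths.
Direct stake: 40% = 40%.
Via Talus: 97% × 40% = 38.8%.
Via Arbor: 72% × 11% = 7.92%.
Total: 40% + 38.8% + 7.92% = 86.72%.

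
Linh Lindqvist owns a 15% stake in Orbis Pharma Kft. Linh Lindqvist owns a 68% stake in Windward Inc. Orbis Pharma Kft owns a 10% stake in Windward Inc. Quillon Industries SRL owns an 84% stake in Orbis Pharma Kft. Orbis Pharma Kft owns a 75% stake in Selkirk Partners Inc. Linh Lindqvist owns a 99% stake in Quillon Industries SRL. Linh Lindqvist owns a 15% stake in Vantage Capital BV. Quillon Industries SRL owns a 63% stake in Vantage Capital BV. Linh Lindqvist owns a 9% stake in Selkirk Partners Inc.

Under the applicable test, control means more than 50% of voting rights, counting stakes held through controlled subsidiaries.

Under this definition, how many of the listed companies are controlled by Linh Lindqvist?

5

Linh holds 99% of Quillon, so Linh controls Quillon.
Linh and Quillon together hold 15% + 84% = 99% of Orbis, so Linh controls Orbis.
Linh and Orbis together hold 9% + 75% = 84% of Selkirk, so Linh controls Selkirk.
Orbis and Linh together hold 10% + 68% = 78% of Windward, so Linh controls Windward.
Linh and Quillon together hold 15% + 63% = 78% of Vantage, so Linh controls Vantage.
Linh controls 5 companies.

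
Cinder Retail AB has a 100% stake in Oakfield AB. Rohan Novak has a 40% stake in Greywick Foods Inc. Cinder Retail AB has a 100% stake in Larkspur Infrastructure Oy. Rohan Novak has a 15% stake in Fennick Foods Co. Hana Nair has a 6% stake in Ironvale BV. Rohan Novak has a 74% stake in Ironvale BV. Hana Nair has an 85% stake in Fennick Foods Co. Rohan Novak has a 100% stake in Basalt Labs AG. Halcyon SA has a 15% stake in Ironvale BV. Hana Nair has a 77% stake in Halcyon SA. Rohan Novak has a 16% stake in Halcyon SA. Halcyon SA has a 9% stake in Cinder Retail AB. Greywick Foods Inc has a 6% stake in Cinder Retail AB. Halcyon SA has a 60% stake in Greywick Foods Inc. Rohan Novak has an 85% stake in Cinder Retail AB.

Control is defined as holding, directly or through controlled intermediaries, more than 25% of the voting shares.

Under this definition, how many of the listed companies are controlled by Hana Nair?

Hana holds 77% of Halcyon, so Hana controls Halcyon.
Hana holds 85% of Fennick, so Hana controls Fennick.
Halcyon holds 60% of Greywick, so Hana controls Greywick.
No other company's threshold is met.
Hana controls 3 companies.

3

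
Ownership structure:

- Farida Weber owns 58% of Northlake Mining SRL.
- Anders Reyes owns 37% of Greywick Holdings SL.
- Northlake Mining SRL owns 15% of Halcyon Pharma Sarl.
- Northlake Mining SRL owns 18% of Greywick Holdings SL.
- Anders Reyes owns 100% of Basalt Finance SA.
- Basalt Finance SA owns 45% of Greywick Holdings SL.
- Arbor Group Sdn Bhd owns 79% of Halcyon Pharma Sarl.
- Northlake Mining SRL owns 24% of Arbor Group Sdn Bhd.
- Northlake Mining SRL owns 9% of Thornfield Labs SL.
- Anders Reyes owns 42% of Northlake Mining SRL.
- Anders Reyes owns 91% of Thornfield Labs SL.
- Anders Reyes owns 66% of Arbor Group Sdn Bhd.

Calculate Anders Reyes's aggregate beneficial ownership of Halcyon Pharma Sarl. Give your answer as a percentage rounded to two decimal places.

66.40%

Anders reaches Halcyon along 3 paths.
Via Northlake → Arbor: 42% × 24% × 79% = 7.9632%.
Via Arbor: 66% × 79% = 52.14%.
Via Northlake: 42% × 15% = 6.3%.
Total: 7.9632% + 52.14% + 6.3% = 66.4032%.
Rounded: 66.40%.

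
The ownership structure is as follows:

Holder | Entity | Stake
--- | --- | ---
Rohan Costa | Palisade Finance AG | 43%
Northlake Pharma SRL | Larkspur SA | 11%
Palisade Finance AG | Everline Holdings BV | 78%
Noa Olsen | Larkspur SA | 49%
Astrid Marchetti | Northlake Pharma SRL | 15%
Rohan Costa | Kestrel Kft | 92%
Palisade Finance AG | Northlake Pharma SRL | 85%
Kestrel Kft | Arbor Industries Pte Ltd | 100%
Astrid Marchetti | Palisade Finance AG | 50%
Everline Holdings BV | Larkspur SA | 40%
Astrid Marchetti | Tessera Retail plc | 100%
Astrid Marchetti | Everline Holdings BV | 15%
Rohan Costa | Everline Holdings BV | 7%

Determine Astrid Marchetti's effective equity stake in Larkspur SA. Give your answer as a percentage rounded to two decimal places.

Astrid reaches Larkspur along 4 paths.
Via Northlake: 15% × 11% = 1.65%.
Via Palisade → Northlake: 50% × 85% × 11% = 4.675%.
Via Everline: 15% × 40% = 6%.
Via Palisade → Everline: 50% × 78% × 40% = 15.6%.
Total: 1.65% + 4.675% + 6% + 15.6% = 27.925%.
Rounded: 27.93%.

27.93%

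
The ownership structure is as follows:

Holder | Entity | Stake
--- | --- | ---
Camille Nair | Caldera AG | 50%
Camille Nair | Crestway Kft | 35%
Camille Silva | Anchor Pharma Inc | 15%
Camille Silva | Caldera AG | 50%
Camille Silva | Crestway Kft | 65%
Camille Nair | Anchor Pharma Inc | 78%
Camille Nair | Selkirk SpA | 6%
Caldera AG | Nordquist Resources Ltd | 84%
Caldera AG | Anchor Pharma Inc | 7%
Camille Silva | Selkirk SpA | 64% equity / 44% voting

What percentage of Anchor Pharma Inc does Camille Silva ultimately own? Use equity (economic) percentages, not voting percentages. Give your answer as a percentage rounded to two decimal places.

Camille Silva reaches Anchor along 2 paths.
Direct stake: 15% = 15%.
Via Caldera: 50% × 7% = 3.5%.
Total: 15% + 3.5% = 18.5%.
Rounded: 18.50%.

18.50%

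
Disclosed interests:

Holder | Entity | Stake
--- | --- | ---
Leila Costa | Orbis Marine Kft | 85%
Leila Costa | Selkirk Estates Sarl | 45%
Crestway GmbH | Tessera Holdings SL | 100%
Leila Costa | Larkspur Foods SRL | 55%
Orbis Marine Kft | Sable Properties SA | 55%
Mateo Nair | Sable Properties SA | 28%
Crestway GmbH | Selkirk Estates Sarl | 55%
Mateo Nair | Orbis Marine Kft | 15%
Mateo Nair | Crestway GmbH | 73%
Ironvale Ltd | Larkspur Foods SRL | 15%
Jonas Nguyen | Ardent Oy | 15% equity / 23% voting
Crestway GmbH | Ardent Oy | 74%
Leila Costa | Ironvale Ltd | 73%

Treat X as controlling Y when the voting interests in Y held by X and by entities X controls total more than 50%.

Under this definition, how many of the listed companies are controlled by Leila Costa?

Leila holds 73% of Ironvale, so Leila controls Ironvale.
Leila holds 85% of Orbis, so Leila controls Orbis.
Orbis holds 55% of Sable, so Leila controls Sable.
Ironvale and Leila together hold 15% + 55% = 70% of Larkspur, so Leila controls Larkspur.
No other company's threshold is met.
Leila controls 4 companies.

4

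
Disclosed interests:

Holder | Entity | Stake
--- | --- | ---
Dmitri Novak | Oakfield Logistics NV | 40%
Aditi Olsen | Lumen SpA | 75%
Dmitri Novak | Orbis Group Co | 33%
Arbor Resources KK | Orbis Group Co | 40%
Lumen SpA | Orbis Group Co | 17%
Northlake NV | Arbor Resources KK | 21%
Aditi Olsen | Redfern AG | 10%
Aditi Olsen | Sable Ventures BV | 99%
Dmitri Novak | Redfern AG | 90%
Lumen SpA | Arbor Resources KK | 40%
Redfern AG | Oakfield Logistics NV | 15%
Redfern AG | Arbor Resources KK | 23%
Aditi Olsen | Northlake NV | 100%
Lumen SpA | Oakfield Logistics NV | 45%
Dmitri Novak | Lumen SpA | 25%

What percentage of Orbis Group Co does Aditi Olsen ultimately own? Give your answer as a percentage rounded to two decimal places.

34.07%

Aditi reaches Orbis along 4 paths.
Via Lumen → Arbor: 75% × 40% × 40% = 12%.
Via Redfern → Arbor: 10% × 23% × 40% = 0.92%.
Via Northlake → Arbor: 100% × 21% × 40% = 8.4%.
Via Lumen: 75% × 17% = 12.75%.
Total: 12% + 0.92% + 8.4% + 12.75% = 34.07%.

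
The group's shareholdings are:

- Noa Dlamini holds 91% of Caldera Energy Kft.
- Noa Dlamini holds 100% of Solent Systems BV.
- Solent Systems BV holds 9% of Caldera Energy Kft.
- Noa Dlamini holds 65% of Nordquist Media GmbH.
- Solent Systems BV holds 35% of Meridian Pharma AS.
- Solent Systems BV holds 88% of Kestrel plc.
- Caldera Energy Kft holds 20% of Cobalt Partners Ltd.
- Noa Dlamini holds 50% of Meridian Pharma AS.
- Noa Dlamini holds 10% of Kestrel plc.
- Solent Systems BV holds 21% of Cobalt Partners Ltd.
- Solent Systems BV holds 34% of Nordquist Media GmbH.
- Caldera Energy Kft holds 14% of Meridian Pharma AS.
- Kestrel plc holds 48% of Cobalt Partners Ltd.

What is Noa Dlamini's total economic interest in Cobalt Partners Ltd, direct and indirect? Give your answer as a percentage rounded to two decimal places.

88.04%

Noa reaches Cobalt along 5 paths.
Via Solent → Kestrel: 100% × 88% × 48% = 42.24%.
Via Kestrel: 10% × 48% = 4.8%.
Via Solent: 100% × 21% = 21%.
Via Caldera: 91% × 20% = 18.2%.
Via Solent → Caldera: 100% × 9% × 20% = 1.8%.
Total: 42.24% + 4.8% + 21% + 18.2% + 1.8% = 88.04%.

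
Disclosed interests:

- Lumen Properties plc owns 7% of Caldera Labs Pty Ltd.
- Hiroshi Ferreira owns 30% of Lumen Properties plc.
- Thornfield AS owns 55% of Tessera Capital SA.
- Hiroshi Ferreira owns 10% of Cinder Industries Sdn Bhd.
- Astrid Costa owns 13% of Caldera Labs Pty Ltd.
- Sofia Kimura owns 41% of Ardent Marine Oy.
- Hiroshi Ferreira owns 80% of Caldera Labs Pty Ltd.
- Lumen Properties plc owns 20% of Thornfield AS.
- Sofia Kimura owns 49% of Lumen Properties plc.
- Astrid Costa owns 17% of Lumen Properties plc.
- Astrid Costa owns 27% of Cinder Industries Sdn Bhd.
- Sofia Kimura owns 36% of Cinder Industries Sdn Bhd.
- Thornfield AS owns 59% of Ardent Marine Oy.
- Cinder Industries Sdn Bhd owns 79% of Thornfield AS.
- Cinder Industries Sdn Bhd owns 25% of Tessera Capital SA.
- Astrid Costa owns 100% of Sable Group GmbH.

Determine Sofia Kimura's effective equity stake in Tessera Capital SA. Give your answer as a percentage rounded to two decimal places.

30.03%

Sofia reaches Tessera along 3 paths.
Via Cinder: 36% × 25% = 9%.
Via Cinder → Thornfield: 36% × 79% × 55% = 15.642%.
Via Lumen → Thornfield: 49% × 20% × 55% = 5.39%.
Total: 9% + 15.642% + 5.39% = 30.032%.
Rounded: 30.03%.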